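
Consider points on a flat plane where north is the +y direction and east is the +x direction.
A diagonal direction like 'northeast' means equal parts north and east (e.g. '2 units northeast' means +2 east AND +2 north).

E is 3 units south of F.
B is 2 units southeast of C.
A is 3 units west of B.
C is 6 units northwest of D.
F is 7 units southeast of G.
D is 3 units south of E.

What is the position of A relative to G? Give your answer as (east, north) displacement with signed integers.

Place G at the origin (east=0, north=0).
  F is 7 units southeast of G: delta (east=+7, north=-7); F at (east=7, north=-7).
  E is 3 units south of F: delta (east=+0, north=-3); E at (east=7, north=-10).
  D is 3 units south of E: delta (east=+0, north=-3); D at (east=7, north=-13).
  C is 6 units northwest of D: delta (east=-6, north=+6); C at (east=1, north=-7).
  B is 2 units southeast of C: delta (east=+2, north=-2); B at (east=3, north=-9).
  A is 3 units west of B: delta (east=-3, north=+0); A at (east=0, north=-9).
Therefore A relative to G: (east=0, north=-9).

Answer: A is at (east=0, north=-9) relative to G.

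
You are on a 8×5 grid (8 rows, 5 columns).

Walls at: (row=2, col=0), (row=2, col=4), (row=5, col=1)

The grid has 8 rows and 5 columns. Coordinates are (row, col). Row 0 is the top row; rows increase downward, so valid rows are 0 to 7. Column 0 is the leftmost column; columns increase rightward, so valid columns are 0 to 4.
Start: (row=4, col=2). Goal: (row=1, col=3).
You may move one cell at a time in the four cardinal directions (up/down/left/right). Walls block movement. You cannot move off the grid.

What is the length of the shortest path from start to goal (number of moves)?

BFS from (row=4, col=2) until reaching (row=1, col=3):
  Distance 0: (row=4, col=2)
  Distance 1: (row=3, col=2), (row=4, col=1), (row=4, col=3), (row=5, col=2)
  Distance 2: (row=2, col=2), (row=3, col=1), (row=3, col=3), (row=4, col=0), (row=4, col=4), (row=5, col=3), (row=6, col=2)
  Distance 3: (row=1, col=2), (row=2, col=1), (row=2, col=3), (row=3, col=0), (row=3, col=4), (row=5, col=0), (row=5, col=4), (row=6, col=1), (row=6, col=3), (row=7, col=2)
  Distance 4: (row=0, col=2), (row=1, col=1), (row=1, col=3), (row=6, col=0), (row=6, col=4), (row=7, col=1), (row=7, col=3)  <- goal reached here
One shortest path (4 moves): (row=4, col=2) -> (row=4, col=3) -> (row=3, col=3) -> (row=2, col=3) -> (row=1, col=3)

Answer: Shortest path length: 4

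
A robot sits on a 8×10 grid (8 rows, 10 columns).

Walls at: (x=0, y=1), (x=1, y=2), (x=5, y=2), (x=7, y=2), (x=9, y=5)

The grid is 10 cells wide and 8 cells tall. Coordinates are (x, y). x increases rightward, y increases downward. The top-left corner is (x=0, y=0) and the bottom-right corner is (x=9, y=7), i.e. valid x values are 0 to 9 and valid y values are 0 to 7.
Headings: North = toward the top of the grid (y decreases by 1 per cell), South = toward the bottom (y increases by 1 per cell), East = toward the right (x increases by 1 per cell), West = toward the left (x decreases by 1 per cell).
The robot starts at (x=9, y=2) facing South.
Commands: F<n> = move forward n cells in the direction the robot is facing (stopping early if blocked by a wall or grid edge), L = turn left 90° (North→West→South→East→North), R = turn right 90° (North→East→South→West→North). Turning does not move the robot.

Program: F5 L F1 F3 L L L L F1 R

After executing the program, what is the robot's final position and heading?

Start: (x=9, y=2), facing South
  F5: move forward 2/5 (blocked), now at (x=9, y=4)
  L: turn left, now facing East
  F1: move forward 0/1 (blocked), now at (x=9, y=4)
  F3: move forward 0/3 (blocked), now at (x=9, y=4)
  L: turn left, now facing North
  L: turn left, now facing West
  L: turn left, now facing South
  L: turn left, now facing East
  F1: move forward 0/1 (blocked), now at (x=9, y=4)
  R: turn right, now facing South
Final: (x=9, y=4), facing South

Answer: Final position: (x=9, y=4), facing South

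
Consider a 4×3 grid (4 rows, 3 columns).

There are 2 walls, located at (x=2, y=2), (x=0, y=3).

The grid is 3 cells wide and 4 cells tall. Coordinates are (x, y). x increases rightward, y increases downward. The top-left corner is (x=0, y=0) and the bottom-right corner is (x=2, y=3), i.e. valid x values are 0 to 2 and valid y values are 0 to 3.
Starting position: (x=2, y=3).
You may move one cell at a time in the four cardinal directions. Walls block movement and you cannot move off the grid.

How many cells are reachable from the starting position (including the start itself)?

Answer: Reachable cells: 10

Derivation:
BFS flood-fill from (x=2, y=3):
  Distance 0: (x=2, y=3)
  Distance 1: (x=1, y=3)
  Distance 2: (x=1, y=2)
  Distance 3: (x=1, y=1), (x=0, y=2)
  Distance 4: (x=1, y=0), (x=0, y=1), (x=2, y=1)
  Distance 5: (x=0, y=0), (x=2, y=0)
Total reachable: 10 (grid has 10 open cells total)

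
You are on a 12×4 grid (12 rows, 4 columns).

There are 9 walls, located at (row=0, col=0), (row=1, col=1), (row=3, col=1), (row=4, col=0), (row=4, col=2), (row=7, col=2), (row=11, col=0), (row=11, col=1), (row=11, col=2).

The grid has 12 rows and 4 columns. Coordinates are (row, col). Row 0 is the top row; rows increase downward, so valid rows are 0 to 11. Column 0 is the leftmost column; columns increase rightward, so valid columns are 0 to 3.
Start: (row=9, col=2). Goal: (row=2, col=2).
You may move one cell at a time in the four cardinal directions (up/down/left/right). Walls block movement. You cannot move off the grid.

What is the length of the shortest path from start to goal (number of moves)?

Answer: Shortest path length: 9

Derivation:
BFS from (row=9, col=2) until reaching (row=2, col=2):
  Distance 0: (row=9, col=2)
  Distance 1: (row=8, col=2), (row=9, col=1), (row=9, col=3), (row=10, col=2)
  Distance 2: (row=8, col=1), (row=8, col=3), (row=9, col=0), (row=10, col=1), (row=10, col=3)
  Distance 3: (row=7, col=1), (row=7, col=3), (row=8, col=0), (row=10, col=0), (row=11, col=3)
  Distance 4: (row=6, col=1), (row=6, col=3), (row=7, col=0)
  Distance 5: (row=5, col=1), (row=5, col=3), (row=6, col=0), (row=6, col=2)
  Distance 6: (row=4, col=1), (row=4, col=3), (row=5, col=0), (row=5, col=2)
  Distance 7: (row=3, col=3)
  Distance 8: (row=2, col=3), (row=3, col=2)
  Distance 9: (row=1, col=3), (row=2, col=2)  <- goal reached here
One shortest path (9 moves): (row=9, col=2) -> (row=9, col=3) -> (row=8, col=3) -> (row=7, col=3) -> (row=6, col=3) -> (row=5, col=3) -> (row=4, col=3) -> (row=3, col=3) -> (row=3, col=2) -> (row=2, col=2)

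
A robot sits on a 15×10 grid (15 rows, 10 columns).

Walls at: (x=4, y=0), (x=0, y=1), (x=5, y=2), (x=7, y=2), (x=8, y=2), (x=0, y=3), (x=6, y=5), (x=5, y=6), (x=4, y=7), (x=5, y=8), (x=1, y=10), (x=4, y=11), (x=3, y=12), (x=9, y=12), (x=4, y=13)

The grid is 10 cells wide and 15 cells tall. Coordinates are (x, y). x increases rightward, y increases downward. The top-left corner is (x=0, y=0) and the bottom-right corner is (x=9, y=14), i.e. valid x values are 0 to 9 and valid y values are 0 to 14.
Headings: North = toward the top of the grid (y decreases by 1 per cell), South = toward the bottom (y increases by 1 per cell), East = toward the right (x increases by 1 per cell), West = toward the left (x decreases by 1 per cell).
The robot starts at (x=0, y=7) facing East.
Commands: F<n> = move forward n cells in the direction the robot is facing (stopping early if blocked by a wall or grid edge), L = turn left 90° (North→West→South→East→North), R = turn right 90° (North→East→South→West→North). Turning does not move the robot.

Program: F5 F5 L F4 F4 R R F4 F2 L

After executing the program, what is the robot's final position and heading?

Start: (x=0, y=7), facing East
  F5: move forward 3/5 (blocked), now at (x=3, y=7)
  F5: move forward 0/5 (blocked), now at (x=3, y=7)
  L: turn left, now facing North
  F4: move forward 4, now at (x=3, y=3)
  F4: move forward 3/4 (blocked), now at (x=3, y=0)
  R: turn right, now facing East
  R: turn right, now facing South
  F4: move forward 4, now at (x=3, y=4)
  F2: move forward 2, now at (x=3, y=6)
  L: turn left, now facing East
Final: (x=3, y=6), facing East

Answer: Final position: (x=3, y=6), facing East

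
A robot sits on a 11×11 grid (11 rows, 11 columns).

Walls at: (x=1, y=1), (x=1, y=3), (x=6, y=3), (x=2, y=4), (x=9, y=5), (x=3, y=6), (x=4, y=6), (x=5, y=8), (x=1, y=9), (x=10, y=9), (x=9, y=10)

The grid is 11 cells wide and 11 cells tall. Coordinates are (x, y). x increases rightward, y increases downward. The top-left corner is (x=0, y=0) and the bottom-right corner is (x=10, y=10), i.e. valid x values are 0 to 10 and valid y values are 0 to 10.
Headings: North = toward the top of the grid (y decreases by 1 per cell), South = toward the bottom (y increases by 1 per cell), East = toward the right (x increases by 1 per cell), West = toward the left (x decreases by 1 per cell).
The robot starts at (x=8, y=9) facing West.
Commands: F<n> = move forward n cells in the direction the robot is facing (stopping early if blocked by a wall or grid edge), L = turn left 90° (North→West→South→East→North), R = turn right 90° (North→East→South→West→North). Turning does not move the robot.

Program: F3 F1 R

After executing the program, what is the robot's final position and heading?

Start: (x=8, y=9), facing West
  F3: move forward 3, now at (x=5, y=9)
  F1: move forward 1, now at (x=4, y=9)
  R: turn right, now facing North
Final: (x=4, y=9), facing North

Answer: Final position: (x=4, y=9), facing North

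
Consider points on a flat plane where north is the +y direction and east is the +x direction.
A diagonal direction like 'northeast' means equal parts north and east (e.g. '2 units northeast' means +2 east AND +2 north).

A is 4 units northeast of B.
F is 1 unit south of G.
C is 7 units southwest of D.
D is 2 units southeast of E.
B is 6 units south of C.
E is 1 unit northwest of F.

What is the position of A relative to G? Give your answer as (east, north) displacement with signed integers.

Place G at the origin (east=0, north=0).
  F is 1 unit south of G: delta (east=+0, north=-1); F at (east=0, north=-1).
  E is 1 unit northwest of F: delta (east=-1, north=+1); E at (east=-1, north=0).
  D is 2 units southeast of E: delta (east=+2, north=-2); D at (east=1, north=-2).
  C is 7 units southwest of D: delta (east=-7, north=-7); C at (east=-6, north=-9).
  B is 6 units south of C: delta (east=+0, north=-6); B at (east=-6, north=-15).
  A is 4 units northeast of B: delta (east=+4, north=+4); A at (east=-2, north=-11).
Therefore A relative to G: (east=-2, north=-11).

Answer: A is at (east=-2, north=-11) relative to G.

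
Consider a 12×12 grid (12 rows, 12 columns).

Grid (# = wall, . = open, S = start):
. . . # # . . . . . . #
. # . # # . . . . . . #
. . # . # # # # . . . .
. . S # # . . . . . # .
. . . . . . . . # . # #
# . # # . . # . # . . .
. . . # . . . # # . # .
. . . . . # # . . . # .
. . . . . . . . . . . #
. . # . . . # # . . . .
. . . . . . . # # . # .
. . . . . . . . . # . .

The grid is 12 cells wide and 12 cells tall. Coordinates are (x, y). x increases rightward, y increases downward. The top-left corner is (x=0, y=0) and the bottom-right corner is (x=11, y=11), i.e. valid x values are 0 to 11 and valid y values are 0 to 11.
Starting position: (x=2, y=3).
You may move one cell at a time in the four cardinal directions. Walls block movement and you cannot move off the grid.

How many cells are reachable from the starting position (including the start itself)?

BFS flood-fill from (x=2, y=3):
  Distance 0: (x=2, y=3)
  Distance 1: (x=1, y=3), (x=2, y=4)
  Distance 2: (x=1, y=2), (x=0, y=3), (x=1, y=4), (x=3, y=4)
  Distance 3: (x=0, y=2), (x=0, y=4), (x=4, y=4), (x=1, y=5)
  Distance 4: (x=0, y=1), (x=5, y=4), (x=4, y=5), (x=1, y=6)
  Distance 5: (x=0, y=0), (x=5, y=3), (x=6, y=4), (x=5, y=5), (x=0, y=6), (x=2, y=6), (x=4, y=6), (x=1, y=7)
  Distance 6: (x=1, y=0), (x=6, y=3), (x=7, y=4), (x=5, y=6), (x=0, y=7), (x=2, y=7), (x=4, y=7), (x=1, y=8)
  Distance 7: (x=2, y=0), (x=7, y=3), (x=7, y=5), (x=6, y=6), (x=3, y=7), (x=0, y=8), (x=2, y=8), (x=4, y=8), (x=1, y=9)
  Distance 8: (x=2, y=1), (x=8, y=3), (x=3, y=8), (x=5, y=8), (x=0, y=9), (x=4, y=9), (x=1, y=10)
  Distance 9: (x=8, y=2), (x=9, y=3), (x=6, y=8), (x=3, y=9), (x=5, y=9), (x=0, y=10), (x=2, y=10), (x=4, y=10), (x=1, y=11)
  Distance 10: (x=8, y=1), (x=9, y=2), (x=9, y=4), (x=7, y=8), (x=3, y=10), (x=5, y=10), (x=0, y=11), (x=2, y=11), (x=4, y=11)
  Distance 11: (x=8, y=0), (x=7, y=1), (x=9, y=1), (x=10, y=2), (x=9, y=5), (x=7, y=7), (x=8, y=8), (x=6, y=10), (x=3, y=11), (x=5, y=11)
  Distance 12: (x=7, y=0), (x=9, y=0), (x=6, y=1), (x=10, y=1), (x=11, y=2), (x=10, y=5), (x=9, y=6), (x=8, y=7), (x=9, y=8), (x=8, y=9), (x=6, y=11)
  Distance 13: (x=6, y=0), (x=10, y=0), (x=5, y=1), (x=11, y=3), (x=11, y=5), (x=9, y=7), (x=10, y=8), (x=9, y=9), (x=7, y=11)
  Distance 14: (x=5, y=0), (x=11, y=6), (x=10, y=9), (x=9, y=10), (x=8, y=11)
  Distance 15: (x=11, y=7), (x=11, y=9)
  Distance 16: (x=11, y=10)
  Distance 17: (x=11, y=11)
  Distance 18: (x=10, y=11)
Total reachable: 105 (grid has 106 open cells total)

Answer: Reachable cells: 105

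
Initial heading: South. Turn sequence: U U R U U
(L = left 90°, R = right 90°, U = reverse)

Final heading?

Start: South
  U (U-turn (180°)) -> North
  U (U-turn (180°)) -> South
  R (right (90° clockwise)) -> West
  U (U-turn (180°)) -> East
  U (U-turn (180°)) -> West
Final: West

Answer: Final heading: West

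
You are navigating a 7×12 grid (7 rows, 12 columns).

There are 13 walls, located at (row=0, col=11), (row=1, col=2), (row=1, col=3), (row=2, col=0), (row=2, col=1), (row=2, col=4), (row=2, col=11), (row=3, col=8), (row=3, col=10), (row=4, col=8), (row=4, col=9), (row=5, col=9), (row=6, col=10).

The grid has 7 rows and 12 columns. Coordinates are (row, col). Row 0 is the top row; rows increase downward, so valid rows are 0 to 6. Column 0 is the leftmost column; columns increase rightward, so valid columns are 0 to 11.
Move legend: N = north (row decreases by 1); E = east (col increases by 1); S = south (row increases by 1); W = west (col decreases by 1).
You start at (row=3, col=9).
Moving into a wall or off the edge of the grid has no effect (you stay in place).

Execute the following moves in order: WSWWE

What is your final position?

Answer: Final position: (row=3, col=9)

Derivation:
Start: (row=3, col=9)
  W (west): blocked, stay at (row=3, col=9)
  S (south): blocked, stay at (row=3, col=9)
  W (west): blocked, stay at (row=3, col=9)
  W (west): blocked, stay at (row=3, col=9)
  E (east): blocked, stay at (row=3, col=9)
Final: (row=3, col=9)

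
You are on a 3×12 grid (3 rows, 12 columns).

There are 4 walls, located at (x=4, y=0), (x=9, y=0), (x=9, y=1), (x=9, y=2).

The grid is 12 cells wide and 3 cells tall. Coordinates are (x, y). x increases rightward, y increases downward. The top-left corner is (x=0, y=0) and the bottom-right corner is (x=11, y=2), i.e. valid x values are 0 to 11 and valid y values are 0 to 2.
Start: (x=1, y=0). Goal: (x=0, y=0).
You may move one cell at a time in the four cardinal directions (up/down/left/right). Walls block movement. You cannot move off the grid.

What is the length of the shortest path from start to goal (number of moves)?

BFS from (x=1, y=0) until reaching (x=0, y=0):
  Distance 0: (x=1, y=0)
  Distance 1: (x=0, y=0), (x=2, y=0), (x=1, y=1)  <- goal reached here
One shortest path (1 moves): (x=1, y=0) -> (x=0, y=0)

Answer: Shortest path length: 1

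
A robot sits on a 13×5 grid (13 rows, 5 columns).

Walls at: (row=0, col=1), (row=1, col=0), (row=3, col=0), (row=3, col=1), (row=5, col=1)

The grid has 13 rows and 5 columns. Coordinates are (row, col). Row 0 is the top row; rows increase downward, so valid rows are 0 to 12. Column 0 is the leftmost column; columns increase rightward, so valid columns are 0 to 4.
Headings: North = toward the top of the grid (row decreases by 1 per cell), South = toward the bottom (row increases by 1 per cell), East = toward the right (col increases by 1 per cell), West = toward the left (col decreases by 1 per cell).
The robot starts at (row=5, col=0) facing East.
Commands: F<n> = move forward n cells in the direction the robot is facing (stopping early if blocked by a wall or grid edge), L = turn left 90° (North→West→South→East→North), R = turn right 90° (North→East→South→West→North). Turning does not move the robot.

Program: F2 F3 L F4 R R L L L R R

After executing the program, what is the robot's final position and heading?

Start: (row=5, col=0), facing East
  F2: move forward 0/2 (blocked), now at (row=5, col=0)
  F3: move forward 0/3 (blocked), now at (row=5, col=0)
  L: turn left, now facing North
  F4: move forward 1/4 (blocked), now at (row=4, col=0)
  R: turn right, now facing East
  R: turn right, now facing South
  L: turn left, now facing East
  L: turn left, now facing North
  L: turn left, now facing West
  R: turn right, now facing North
  R: turn right, now facing East
Final: (row=4, col=0), facing East

Answer: Final position: (row=4, col=0), facing East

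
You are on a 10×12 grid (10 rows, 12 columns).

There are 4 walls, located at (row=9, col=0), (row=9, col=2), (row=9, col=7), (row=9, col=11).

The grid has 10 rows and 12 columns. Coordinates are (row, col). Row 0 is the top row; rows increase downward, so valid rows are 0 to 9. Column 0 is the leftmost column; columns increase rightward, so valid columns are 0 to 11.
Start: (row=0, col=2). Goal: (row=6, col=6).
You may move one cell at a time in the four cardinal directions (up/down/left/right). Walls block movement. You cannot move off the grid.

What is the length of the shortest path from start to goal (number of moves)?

BFS from (row=0, col=2) until reaching (row=6, col=6):
  Distance 0: (row=0, col=2)
  Distance 1: (row=0, col=1), (row=0, col=3), (row=1, col=2)
  Distance 2: (row=0, col=0), (row=0, col=4), (row=1, col=1), (row=1, col=3), (row=2, col=2)
  Distance 3: (row=0, col=5), (row=1, col=0), (row=1, col=4), (row=2, col=1), (row=2, col=3), (row=3, col=2)
  Distance 4: (row=0, col=6), (row=1, col=5), (row=2, col=0), (row=2, col=4), (row=3, col=1), (row=3, col=3), (row=4, col=2)
  Distance 5: (row=0, col=7), (row=1, col=6), (row=2, col=5), (row=3, col=0), (row=3, col=4), (row=4, col=1), (row=4, col=3), (row=5, col=2)
  Distance 6: (row=0, col=8), (row=1, col=7), (row=2, col=6), (row=3, col=5), (row=4, col=0), (row=4, col=4), (row=5, col=1), (row=5, col=3), (row=6, col=2)
  Distance 7: (row=0, col=9), (row=1, col=8), (row=2, col=7), (row=3, col=6), (row=4, col=5), (row=5, col=0), (row=5, col=4), (row=6, col=1), (row=6, col=3), (row=7, col=2)
  Distance 8: (row=0, col=10), (row=1, col=9), (row=2, col=8), (row=3, col=7), (row=4, col=6), (row=5, col=5), (row=6, col=0), (row=6, col=4), (row=7, col=1), (row=7, col=3), (row=8, col=2)
  Distance 9: (row=0, col=11), (row=1, col=10), (row=2, col=9), (row=3, col=8), (row=4, col=7), (row=5, col=6), (row=6, col=5), (row=7, col=0), (row=7, col=4), (row=8, col=1), (row=8, col=3)
  Distance 10: (row=1, col=11), (row=2, col=10), (row=3, col=9), (row=4, col=8), (row=5, col=7), (row=6, col=6), (row=7, col=5), (row=8, col=0), (row=8, col=4), (row=9, col=1), (row=9, col=3)  <- goal reached here
One shortest path (10 moves): (row=0, col=2) -> (row=0, col=3) -> (row=0, col=4) -> (row=0, col=5) -> (row=0, col=6) -> (row=1, col=6) -> (row=2, col=6) -> (row=3, col=6) -> (row=4, col=6) -> (row=5, col=6) -> (row=6, col=6)

Answer: Shortest path length: 10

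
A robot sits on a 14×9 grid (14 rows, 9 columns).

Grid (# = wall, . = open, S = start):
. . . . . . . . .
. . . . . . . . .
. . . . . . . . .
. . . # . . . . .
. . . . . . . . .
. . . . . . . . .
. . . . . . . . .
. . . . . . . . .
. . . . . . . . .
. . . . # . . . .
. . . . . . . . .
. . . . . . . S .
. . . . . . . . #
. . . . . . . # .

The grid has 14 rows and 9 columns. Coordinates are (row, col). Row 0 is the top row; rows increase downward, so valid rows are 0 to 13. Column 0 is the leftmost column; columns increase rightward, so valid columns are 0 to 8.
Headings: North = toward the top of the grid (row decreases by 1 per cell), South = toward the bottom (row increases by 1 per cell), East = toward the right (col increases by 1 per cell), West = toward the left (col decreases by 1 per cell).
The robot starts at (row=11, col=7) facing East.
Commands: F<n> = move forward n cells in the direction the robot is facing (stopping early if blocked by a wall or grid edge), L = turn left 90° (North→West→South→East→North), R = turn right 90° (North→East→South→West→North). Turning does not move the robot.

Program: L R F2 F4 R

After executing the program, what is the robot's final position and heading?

Start: (row=11, col=7), facing East
  L: turn left, now facing North
  R: turn right, now facing East
  F2: move forward 1/2 (blocked), now at (row=11, col=8)
  F4: move forward 0/4 (blocked), now at (row=11, col=8)
  R: turn right, now facing South
Final: (row=11, col=8), facing South

Answer: Final position: (row=11, col=8), facing South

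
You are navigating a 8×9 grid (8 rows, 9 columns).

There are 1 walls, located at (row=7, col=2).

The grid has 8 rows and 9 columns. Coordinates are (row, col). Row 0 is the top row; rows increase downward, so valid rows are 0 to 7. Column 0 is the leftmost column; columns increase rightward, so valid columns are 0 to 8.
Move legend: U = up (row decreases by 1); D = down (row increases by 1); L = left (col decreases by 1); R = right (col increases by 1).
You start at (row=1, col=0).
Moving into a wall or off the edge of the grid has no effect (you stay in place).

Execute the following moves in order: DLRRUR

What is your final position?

Start: (row=1, col=0)
  D (down): (row=1, col=0) -> (row=2, col=0)
  L (left): blocked, stay at (row=2, col=0)
  R (right): (row=2, col=0) -> (row=2, col=1)
  R (right): (row=2, col=1) -> (row=2, col=2)
  U (up): (row=2, col=2) -> (row=1, col=2)
  R (right): (row=1, col=2) -> (row=1, col=3)
Final: (row=1, col=3)

Answer: Final position: (row=1, col=3)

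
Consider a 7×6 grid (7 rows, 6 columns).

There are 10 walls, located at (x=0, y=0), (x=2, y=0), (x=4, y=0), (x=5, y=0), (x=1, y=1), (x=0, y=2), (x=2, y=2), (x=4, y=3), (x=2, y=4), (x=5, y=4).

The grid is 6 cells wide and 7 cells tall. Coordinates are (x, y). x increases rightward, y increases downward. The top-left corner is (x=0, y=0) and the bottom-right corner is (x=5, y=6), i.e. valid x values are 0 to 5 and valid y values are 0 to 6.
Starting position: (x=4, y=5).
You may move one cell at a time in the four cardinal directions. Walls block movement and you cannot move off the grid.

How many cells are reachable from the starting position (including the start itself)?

BFS flood-fill from (x=4, y=5):
  Distance 0: (x=4, y=5)
  Distance 1: (x=4, y=4), (x=3, y=5), (x=5, y=5), (x=4, y=6)
  Distance 2: (x=3, y=4), (x=2, y=5), (x=3, y=6), (x=5, y=6)
  Distance 3: (x=3, y=3), (x=1, y=5), (x=2, y=6)
  Distance 4: (x=3, y=2), (x=2, y=3), (x=1, y=4), (x=0, y=5), (x=1, y=6)
  Distance 5: (x=3, y=1), (x=4, y=2), (x=1, y=3), (x=0, y=4), (x=0, y=6)
  Distance 6: (x=3, y=0), (x=2, y=1), (x=4, y=1), (x=1, y=2), (x=5, y=2), (x=0, y=3)
  Distance 7: (x=5, y=1), (x=5, y=3)
Total reachable: 30 (grid has 32 open cells total)

Answer: Reachable cells: 30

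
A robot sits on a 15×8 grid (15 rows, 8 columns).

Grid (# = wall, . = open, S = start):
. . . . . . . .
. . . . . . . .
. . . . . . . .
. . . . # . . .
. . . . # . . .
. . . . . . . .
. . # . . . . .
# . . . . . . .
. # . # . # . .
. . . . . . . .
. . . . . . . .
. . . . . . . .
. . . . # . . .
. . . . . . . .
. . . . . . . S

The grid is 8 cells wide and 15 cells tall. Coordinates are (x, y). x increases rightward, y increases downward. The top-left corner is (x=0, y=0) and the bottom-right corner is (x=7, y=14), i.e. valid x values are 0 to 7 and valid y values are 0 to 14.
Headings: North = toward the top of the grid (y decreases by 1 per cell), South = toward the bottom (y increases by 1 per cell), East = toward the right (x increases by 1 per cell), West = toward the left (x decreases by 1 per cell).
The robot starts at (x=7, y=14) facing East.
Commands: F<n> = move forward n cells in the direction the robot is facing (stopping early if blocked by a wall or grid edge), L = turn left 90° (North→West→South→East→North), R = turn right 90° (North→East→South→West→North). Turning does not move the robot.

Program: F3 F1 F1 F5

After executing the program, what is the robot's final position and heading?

Answer: Final position: (x=7, y=14), facing East

Derivation:
Start: (x=7, y=14), facing East
  F3: move forward 0/3 (blocked), now at (x=7, y=14)
  F1: move forward 0/1 (blocked), now at (x=7, y=14)
  F1: move forward 0/1 (blocked), now at (x=7, y=14)
  F5: move forward 0/5 (blocked), now at (x=7, y=14)
Final: (x=7, y=14), facing East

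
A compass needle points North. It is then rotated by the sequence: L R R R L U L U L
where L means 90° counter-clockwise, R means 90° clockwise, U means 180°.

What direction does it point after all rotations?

Start: North
  L (left (90° counter-clockwise)) -> West
  R (right (90° clockwise)) -> North
  R (right (90° clockwise)) -> East
  R (right (90° clockwise)) -> South
  L (left (90° counter-clockwise)) -> East
  U (U-turn (180°)) -> West
  L (left (90° counter-clockwise)) -> South
  U (U-turn (180°)) -> North
  L (left (90° counter-clockwise)) -> West
Final: West

Answer: Final heading: West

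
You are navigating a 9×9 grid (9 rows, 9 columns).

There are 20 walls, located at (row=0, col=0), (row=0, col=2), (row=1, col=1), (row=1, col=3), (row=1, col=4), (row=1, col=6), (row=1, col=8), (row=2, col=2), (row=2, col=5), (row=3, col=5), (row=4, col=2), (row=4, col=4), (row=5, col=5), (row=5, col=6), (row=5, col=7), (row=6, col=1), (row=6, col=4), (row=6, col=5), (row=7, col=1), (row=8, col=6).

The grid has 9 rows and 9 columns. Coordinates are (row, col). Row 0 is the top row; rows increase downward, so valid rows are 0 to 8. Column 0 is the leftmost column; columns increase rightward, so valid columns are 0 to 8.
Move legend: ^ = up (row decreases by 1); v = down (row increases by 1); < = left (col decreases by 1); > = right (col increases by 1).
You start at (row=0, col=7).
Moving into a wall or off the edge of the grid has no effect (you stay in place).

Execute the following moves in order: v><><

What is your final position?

Start: (row=0, col=7)
  v (down): (row=0, col=7) -> (row=1, col=7)
  > (right): blocked, stay at (row=1, col=7)
  < (left): blocked, stay at (row=1, col=7)
  > (right): blocked, stay at (row=1, col=7)
  < (left): blocked, stay at (row=1, col=7)
Final: (row=1, col=7)

Answer: Final position: (row=1, col=7)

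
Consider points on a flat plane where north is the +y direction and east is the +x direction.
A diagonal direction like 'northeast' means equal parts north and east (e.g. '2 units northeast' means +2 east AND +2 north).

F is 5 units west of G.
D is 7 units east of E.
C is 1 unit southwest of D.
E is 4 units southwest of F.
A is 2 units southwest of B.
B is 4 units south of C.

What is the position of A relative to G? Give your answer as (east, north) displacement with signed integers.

Answer: A is at (east=-5, north=-11) relative to G.

Derivation:
Place G at the origin (east=0, north=0).
  F is 5 units west of G: delta (east=-5, north=+0); F at (east=-5, north=0).
  E is 4 units southwest of F: delta (east=-4, north=-4); E at (east=-9, north=-4).
  D is 7 units east of E: delta (east=+7, north=+0); D at (east=-2, north=-4).
  C is 1 unit southwest of D: delta (east=-1, north=-1); C at (east=-3, north=-5).
  B is 4 units south of C: delta (east=+0, north=-4); B at (east=-3, north=-9).
  A is 2 units southwest of B: delta (east=-2, north=-2); A at (east=-5, north=-11).
Therefore A relative to G: (east=-5, north=-11).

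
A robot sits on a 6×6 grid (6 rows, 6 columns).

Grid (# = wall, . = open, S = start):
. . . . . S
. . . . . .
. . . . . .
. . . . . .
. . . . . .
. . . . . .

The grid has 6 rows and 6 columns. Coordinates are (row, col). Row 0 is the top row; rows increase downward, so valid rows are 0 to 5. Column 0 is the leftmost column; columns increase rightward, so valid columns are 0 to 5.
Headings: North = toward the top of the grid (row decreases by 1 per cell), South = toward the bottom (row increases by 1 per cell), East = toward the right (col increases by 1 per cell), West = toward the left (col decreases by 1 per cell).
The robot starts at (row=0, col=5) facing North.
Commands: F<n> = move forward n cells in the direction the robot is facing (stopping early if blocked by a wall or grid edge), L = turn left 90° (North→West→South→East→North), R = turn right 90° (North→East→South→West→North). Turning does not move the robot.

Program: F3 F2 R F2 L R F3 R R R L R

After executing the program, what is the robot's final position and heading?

Start: (row=0, col=5), facing North
  F3: move forward 0/3 (blocked), now at (row=0, col=5)
  F2: move forward 0/2 (blocked), now at (row=0, col=5)
  R: turn right, now facing East
  F2: move forward 0/2 (blocked), now at (row=0, col=5)
  L: turn left, now facing North
  R: turn right, now facing East
  F3: move forward 0/3 (blocked), now at (row=0, col=5)
  R: turn right, now facing South
  R: turn right, now facing West
  R: turn right, now facing North
  L: turn left, now facing West
  R: turn right, now facing North
Final: (row=0, col=5), facing North

Answer: Final position: (row=0, col=5), facing North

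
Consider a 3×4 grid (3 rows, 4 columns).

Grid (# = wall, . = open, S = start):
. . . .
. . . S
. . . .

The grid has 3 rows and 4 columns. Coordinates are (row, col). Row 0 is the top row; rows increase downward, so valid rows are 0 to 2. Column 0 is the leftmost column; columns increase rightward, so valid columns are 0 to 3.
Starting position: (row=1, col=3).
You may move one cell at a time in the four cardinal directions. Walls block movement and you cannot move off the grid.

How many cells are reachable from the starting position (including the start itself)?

Answer: Reachable cells: 12

Derivation:
BFS flood-fill from (row=1, col=3):
  Distance 0: (row=1, col=3)
  Distance 1: (row=0, col=3), (row=1, col=2), (row=2, col=3)
  Distance 2: (row=0, col=2), (row=1, col=1), (row=2, col=2)
  Distance 3: (row=0, col=1), (row=1, col=0), (row=2, col=1)
  Distance 4: (row=0, col=0), (row=2, col=0)
Total reachable: 12 (grid has 12 open cells total)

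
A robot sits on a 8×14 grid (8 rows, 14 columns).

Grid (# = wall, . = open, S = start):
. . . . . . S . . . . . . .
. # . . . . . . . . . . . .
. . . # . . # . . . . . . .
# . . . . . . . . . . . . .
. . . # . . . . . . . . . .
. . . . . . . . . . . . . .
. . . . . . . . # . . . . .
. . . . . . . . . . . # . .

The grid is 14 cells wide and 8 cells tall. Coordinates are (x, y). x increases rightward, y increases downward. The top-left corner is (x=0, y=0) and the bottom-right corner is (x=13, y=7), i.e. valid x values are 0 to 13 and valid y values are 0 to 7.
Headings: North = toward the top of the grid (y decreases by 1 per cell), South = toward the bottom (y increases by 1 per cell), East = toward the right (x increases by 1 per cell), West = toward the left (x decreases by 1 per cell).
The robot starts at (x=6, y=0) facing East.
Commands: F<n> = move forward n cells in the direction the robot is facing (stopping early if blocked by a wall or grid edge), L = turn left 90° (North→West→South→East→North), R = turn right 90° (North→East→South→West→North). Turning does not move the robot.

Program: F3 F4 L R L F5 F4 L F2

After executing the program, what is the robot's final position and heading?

Answer: Final position: (x=11, y=0), facing West

Derivation:
Start: (x=6, y=0), facing East
  F3: move forward 3, now at (x=9, y=0)
  F4: move forward 4, now at (x=13, y=0)
  L: turn left, now facing North
  R: turn right, now facing East
  L: turn left, now facing North
  F5: move forward 0/5 (blocked), now at (x=13, y=0)
  F4: move forward 0/4 (blocked), now at (x=13, y=0)
  L: turn left, now facing West
  F2: move forward 2, now at (x=11, y=0)
Final: (x=11, y=0), facing West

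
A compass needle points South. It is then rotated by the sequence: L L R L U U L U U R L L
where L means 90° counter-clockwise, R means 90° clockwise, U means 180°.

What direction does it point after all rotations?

Answer: Final heading: South

Derivation:
Start: South
  L (left (90° counter-clockwise)) -> East
  L (left (90° counter-clockwise)) -> North
  R (right (90° clockwise)) -> East
  L (left (90° counter-clockwise)) -> North
  U (U-turn (180°)) -> South
  U (U-turn (180°)) -> North
  L (left (90° counter-clockwise)) -> West
  U (U-turn (180°)) -> East
  U (U-turn (180°)) -> West
  R (right (90° clockwise)) -> North
  L (left (90° counter-clockwise)) -> West
  L (left (90° counter-clockwise)) -> South
Final: South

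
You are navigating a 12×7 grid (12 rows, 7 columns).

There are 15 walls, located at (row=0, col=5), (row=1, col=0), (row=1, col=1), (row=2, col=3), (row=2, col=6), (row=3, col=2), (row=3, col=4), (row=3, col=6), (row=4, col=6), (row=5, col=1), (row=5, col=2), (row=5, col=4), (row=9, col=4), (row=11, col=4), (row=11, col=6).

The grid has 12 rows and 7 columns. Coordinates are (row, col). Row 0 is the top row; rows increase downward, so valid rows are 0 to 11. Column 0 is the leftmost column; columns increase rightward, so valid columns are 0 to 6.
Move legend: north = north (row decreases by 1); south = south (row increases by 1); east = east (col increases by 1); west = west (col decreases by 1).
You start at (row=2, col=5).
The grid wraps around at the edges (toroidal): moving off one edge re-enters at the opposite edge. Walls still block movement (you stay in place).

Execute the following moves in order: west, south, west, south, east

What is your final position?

Answer: Final position: (row=2, col=5)

Derivation:
Start: (row=2, col=5)
  west (west): (row=2, col=5) -> (row=2, col=4)
  south (south): blocked, stay at (row=2, col=4)
  west (west): blocked, stay at (row=2, col=4)
  south (south): blocked, stay at (row=2, col=4)
  east (east): (row=2, col=4) -> (row=2, col=5)
Final: (row=2, col=5)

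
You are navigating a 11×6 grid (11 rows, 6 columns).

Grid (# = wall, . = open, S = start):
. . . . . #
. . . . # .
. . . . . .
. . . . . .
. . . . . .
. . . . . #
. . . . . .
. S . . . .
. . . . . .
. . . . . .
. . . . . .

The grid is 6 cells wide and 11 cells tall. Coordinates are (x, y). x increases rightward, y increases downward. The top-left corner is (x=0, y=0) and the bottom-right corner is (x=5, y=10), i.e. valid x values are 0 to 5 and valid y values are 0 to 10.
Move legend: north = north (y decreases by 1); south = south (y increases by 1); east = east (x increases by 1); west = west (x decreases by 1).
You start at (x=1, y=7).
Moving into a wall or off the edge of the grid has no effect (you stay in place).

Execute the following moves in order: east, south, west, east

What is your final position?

Start: (x=1, y=7)
  east (east): (x=1, y=7) -> (x=2, y=7)
  south (south): (x=2, y=7) -> (x=2, y=8)
  west (west): (x=2, y=8) -> (x=1, y=8)
  east (east): (x=1, y=8) -> (x=2, y=8)
Final: (x=2, y=8)

Answer: Final position: (x=2, y=8)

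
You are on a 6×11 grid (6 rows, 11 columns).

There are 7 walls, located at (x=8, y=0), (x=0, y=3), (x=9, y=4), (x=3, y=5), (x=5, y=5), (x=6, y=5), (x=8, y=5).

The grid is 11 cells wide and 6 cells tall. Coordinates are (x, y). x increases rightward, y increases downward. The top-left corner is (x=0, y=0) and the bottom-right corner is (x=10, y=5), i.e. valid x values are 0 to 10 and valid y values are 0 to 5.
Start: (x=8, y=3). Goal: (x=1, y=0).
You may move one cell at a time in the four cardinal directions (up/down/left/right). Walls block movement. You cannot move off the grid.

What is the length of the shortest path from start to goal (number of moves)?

BFS from (x=8, y=3) until reaching (x=1, y=0):
  Distance 0: (x=8, y=3)
  Distance 1: (x=8, y=2), (x=7, y=3), (x=9, y=3), (x=8, y=4)
  Distance 2: (x=8, y=1), (x=7, y=2), (x=9, y=2), (x=6, y=3), (x=10, y=3), (x=7, y=4)
  Distance 3: (x=7, y=1), (x=9, y=1), (x=6, y=2), (x=10, y=2), (x=5, y=3), (x=6, y=4), (x=10, y=4), (x=7, y=5)
  Distance 4: (x=7, y=0), (x=9, y=0), (x=6, y=1), (x=10, y=1), (x=5, y=2), (x=4, y=3), (x=5, y=4), (x=10, y=5)
  Distance 5: (x=6, y=0), (x=10, y=0), (x=5, y=1), (x=4, y=2), (x=3, y=3), (x=4, y=4), (x=9, y=5)
  Distance 6: (x=5, y=0), (x=4, y=1), (x=3, y=2), (x=2, y=3), (x=3, y=4), (x=4, y=5)
  Distance 7: (x=4, y=0), (x=3, y=1), (x=2, y=2), (x=1, y=3), (x=2, y=4)
  Distance 8: (x=3, y=0), (x=2, y=1), (x=1, y=2), (x=1, y=4), (x=2, y=5)
  Distance 9: (x=2, y=0), (x=1, y=1), (x=0, y=2), (x=0, y=4), (x=1, y=5)
  Distance 10: (x=1, y=0), (x=0, y=1), (x=0, y=5)  <- goal reached here
One shortest path (10 moves): (x=8, y=3) -> (x=7, y=3) -> (x=6, y=3) -> (x=5, y=3) -> (x=4, y=3) -> (x=3, y=3) -> (x=2, y=3) -> (x=1, y=3) -> (x=1, y=2) -> (x=1, y=1) -> (x=1, y=0)

Answer: Shortest path length: 10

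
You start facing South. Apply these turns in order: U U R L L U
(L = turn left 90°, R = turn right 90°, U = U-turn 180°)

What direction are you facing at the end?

Start: South
  U (U-turn (180°)) -> North
  U (U-turn (180°)) -> South
  R (right (90° clockwise)) -> West
  L (left (90° counter-clockwise)) -> South
  L (left (90° counter-clockwise)) -> East
  U (U-turn (180°)) -> West
Final: West

Answer: Final heading: West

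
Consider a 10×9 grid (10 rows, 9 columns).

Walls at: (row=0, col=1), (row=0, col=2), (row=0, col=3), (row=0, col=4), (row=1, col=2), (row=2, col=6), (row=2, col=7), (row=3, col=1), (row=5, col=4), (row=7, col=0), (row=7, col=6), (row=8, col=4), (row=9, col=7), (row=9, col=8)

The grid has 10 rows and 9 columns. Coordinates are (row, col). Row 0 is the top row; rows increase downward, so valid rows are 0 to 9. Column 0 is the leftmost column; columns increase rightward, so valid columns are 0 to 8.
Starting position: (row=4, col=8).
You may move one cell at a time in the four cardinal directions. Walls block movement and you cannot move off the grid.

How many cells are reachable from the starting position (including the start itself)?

Answer: Reachable cells: 76

Derivation:
BFS flood-fill from (row=4, col=8):
  Distance 0: (row=4, col=8)
  Distance 1: (row=3, col=8), (row=4, col=7), (row=5, col=8)
  Distance 2: (row=2, col=8), (row=3, col=7), (row=4, col=6), (row=5, col=7), (row=6, col=8)
  Distance 3: (row=1, col=8), (row=3, col=6), (row=4, col=5), (row=5, col=6), (row=6, col=7), (row=7, col=8)
  Distance 4: (row=0, col=8), (row=1, col=7), (row=3, col=5), (row=4, col=4), (row=5, col=5), (row=6, col=6), (row=7, col=7), (row=8, col=8)
  Distance 5: (row=0, col=7), (row=1, col=6), (row=2, col=5), (row=3, col=4), (row=4, col=3), (row=6, col=5), (row=8, col=7)
  Distance 6: (row=0, col=6), (row=1, col=5), (row=2, col=4), (row=3, col=3), (row=4, col=2), (row=5, col=3), (row=6, col=4), (row=7, col=5), (row=8, col=6)
  Distance 7: (row=0, col=5), (row=1, col=4), (row=2, col=3), (row=3, col=2), (row=4, col=1), (row=5, col=2), (row=6, col=3), (row=7, col=4), (row=8, col=5), (row=9, col=6)
  Distance 8: (row=1, col=3), (row=2, col=2), (row=4, col=0), (row=5, col=1), (row=6, col=2), (row=7, col=3), (row=9, col=5)
  Distance 9: (row=2, col=1), (row=3, col=0), (row=5, col=0), (row=6, col=1), (row=7, col=2), (row=8, col=3), (row=9, col=4)
  Distance 10: (row=1, col=1), (row=2, col=0), (row=6, col=0), (row=7, col=1), (row=8, col=2), (row=9, col=3)
  Distance 11: (row=1, col=0), (row=8, col=1), (row=9, col=2)
  Distance 12: (row=0, col=0), (row=8, col=0), (row=9, col=1)
  Distance 13: (row=9, col=0)
Total reachable: 76 (grid has 76 open cells total)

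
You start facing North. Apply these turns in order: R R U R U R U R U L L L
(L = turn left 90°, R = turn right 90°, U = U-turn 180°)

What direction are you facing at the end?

Start: North
  R (right (90° clockwise)) -> East
  R (right (90° clockwise)) -> South
  U (U-turn (180°)) -> North
  R (right (90° clockwise)) -> East
  U (U-turn (180°)) -> West
  R (right (90° clockwise)) -> North
  U (U-turn (180°)) -> South
  R (right (90° clockwise)) -> West
  U (U-turn (180°)) -> East
  L (left (90° counter-clockwise)) -> North
  L (left (90° counter-clockwise)) -> West
  L (left (90° counter-clockwise)) -> South
Final: South

Answer: Final heading: South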